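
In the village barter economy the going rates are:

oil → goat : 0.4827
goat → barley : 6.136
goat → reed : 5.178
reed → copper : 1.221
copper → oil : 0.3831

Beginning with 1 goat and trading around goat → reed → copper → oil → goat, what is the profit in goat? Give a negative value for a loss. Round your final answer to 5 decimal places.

0.16914

1 goat × 5.178 = 5.178 reed
5.178 reed × 1.221 = 6.322338 copper
6.322338 copper × 0.3831 = 2.4220876878 oil
2.4220876878 oil × 0.4827 = 1.16914172690106 goat
Net change: 1.16914172690106 − 1 = 0.16914172690106 goat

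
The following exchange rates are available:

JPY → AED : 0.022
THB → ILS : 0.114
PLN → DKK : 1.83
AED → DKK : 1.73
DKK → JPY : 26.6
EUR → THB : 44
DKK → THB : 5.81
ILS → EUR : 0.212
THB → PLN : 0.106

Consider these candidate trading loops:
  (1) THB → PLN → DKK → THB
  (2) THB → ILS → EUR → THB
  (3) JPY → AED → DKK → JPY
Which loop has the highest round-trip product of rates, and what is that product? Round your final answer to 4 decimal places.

1.1270

(1) 0.106 × 1.83 × 5.81 = 1.12702
(2) 0.114 × 0.212 × 44 = 1.06339
(3) 0.022 × 1.73 × 26.6 = 1.01240
Highest is cycle (1) at 1.1270 (>1, arbitrage).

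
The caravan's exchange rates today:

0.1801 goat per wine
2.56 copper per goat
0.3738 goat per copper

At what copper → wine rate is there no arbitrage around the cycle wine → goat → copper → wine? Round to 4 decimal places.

2.1689

Known legs of the cycle: 0.1801 × 2.56 = 0.461056
For no arbitrage the full-cycle product must be 1, so the missing rate is 1 / 0.461056 ≈ 2.168934.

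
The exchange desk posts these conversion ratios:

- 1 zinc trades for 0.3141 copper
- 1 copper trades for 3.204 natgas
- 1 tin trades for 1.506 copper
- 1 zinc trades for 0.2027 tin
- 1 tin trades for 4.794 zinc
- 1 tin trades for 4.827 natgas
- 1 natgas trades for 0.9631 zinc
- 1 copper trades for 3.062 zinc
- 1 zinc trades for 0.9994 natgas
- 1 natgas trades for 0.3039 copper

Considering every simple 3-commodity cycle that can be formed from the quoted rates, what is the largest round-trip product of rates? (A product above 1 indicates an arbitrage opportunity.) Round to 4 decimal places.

natgas→zinc→copper→natgas: 0.9631 × 0.3141 × 3.204 = 0.96924
natgas→zinc→tin→natgas: 0.9631 × 0.2027 × 4.827 = 0.94233
tin→copper→zinc→tin: 1.506 × 3.062 × 0.2027 = 0.93473
natgas→copper→zinc→natgas: 0.3039 × 3.062 × 0.9994 = 0.92998
Maximum is natgas→zinc→copper→natgas at 0.9692; no arbitrage — every cycle loses value.

0.9692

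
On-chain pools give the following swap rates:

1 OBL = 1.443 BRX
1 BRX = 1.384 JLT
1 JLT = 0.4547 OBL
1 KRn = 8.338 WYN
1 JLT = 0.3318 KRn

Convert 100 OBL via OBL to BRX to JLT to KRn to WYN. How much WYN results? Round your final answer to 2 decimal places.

100 OBL × 1.443 = 144.3 BRX
144.3 BRX × 1.384 = 199.7112 JLT
199.7112 JLT × 0.3318 = 66.26417616 KRn
66.26417616 KRn × 8.338 = 552.51070082208 WYN

552.51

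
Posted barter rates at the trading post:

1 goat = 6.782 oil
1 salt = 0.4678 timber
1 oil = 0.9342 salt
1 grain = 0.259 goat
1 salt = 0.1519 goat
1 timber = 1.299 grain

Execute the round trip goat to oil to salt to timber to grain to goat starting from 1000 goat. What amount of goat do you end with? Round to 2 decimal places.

1000 goat × 6.782 = 6782 oil
6782 oil × 0.9342 = 6335.7444 salt
6335.7444 salt × 0.4678 = 2963.86123032 timber
2963.86123032 timber × 1.299 = 3850.05573818568 grain
3850.05573818568 grain × 0.259 = 997.16443619009112 goat

997.16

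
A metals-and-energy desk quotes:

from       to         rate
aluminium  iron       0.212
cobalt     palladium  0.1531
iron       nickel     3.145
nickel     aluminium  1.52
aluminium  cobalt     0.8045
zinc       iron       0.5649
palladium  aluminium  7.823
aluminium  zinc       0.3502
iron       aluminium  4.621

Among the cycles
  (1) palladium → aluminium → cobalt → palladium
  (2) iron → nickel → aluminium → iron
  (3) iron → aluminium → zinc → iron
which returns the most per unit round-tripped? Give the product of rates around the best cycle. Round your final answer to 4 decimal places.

1.0134

(1) 7.823 × 0.8045 × 0.1531 = 0.96355
(2) 3.145 × 1.52 × 0.212 = 1.01344
(3) 4.621 × 0.3502 × 0.5649 = 0.91416
Highest is cycle (2) at 1.0134 (>1, arbitrage).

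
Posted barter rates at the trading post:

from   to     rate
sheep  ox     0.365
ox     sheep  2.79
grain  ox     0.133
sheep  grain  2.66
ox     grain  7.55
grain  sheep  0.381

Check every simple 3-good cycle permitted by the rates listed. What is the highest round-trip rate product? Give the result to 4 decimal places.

grain→sheep→ox→grain: 0.381 × 0.365 × 7.55 = 1.04994
grain→ox→sheep→grain: 0.133 × 2.79 × 2.66 = 0.98705
Maximum is grain→sheep→ox→grain at 1.0499; arbitrage exists.

1.0499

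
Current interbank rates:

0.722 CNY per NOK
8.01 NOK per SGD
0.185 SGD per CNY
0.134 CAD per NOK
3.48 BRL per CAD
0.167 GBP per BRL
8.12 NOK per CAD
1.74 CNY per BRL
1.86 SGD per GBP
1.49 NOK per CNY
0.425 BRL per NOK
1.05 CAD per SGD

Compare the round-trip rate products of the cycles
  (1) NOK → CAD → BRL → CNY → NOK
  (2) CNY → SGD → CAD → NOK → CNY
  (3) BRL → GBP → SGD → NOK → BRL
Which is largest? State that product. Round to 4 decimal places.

(1) 0.134 × 3.48 × 1.74 × 1.49 = 1.20898
(2) 0.185 × 1.05 × 8.12 × 0.722 = 1.13882
(3) 0.167 × 1.86 × 8.01 × 0.425 = 1.05743
Highest is cycle (1) at 1.2090 (>1, arbitrage).

1.2090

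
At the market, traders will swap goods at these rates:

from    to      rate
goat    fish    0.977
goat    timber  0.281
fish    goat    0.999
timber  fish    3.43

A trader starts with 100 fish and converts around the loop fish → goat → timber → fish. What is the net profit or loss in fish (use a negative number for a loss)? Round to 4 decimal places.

-3.7134

100 fish × 0.999 = 99.9 goat
99.9 goat × 0.281 = 28.0719 timber
28.0719 timber × 3.43 = 96.286617 fish
Net change: 96.286617 − 100 = -3.713383 fish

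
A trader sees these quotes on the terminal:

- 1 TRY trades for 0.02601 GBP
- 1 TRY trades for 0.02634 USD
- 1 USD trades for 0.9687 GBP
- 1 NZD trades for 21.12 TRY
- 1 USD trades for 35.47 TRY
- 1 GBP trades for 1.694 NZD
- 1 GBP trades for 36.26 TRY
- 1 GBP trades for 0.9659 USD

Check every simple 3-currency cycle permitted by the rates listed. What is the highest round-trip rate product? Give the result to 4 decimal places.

0.9306

GBP→NZD→TRY→GBP: 1.694 × 21.12 × 0.02601 = 0.93057
USD→GBP→TRY→USD: 0.9687 × 36.26 × 0.02634 = 0.92519
USD→TRY→GBP→USD: 35.47 × 0.02601 × 0.9659 = 0.89111
Maximum is GBP→NZD→TRY→GBP at 0.9306; no arbitrage — every cycle loses value.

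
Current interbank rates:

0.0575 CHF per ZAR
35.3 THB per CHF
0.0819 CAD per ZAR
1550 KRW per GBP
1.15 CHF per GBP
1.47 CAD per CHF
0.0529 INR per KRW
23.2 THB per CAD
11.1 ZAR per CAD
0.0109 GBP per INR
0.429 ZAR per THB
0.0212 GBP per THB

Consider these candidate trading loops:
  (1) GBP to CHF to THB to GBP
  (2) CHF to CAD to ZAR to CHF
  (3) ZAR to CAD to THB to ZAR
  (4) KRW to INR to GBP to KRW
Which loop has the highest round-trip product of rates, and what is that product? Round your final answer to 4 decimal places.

0.9382

(1) 1.15 × 35.3 × 0.0212 = 0.86061
(2) 1.47 × 11.1 × 0.0575 = 0.93823
(3) 0.0819 × 23.2 × 0.429 = 0.81513
(4) 0.0529 × 0.0109 × 1550 = 0.89375
Highest is cycle (2) at 0.9382 (≤1, no arbitrage).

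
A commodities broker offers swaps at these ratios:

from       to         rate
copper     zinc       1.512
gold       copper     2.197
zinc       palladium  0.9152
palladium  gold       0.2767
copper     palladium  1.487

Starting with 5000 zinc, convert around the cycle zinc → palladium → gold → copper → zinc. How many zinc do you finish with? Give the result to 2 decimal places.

4206.08

5000 zinc × 0.9152 = 4576 palladium
4576 palladium × 0.2767 = 1266.1792 gold
1266.1792 gold × 2.197 = 2781.7957024 copper
2781.7957024 copper × 1.512 = 4206.0751020288 zinc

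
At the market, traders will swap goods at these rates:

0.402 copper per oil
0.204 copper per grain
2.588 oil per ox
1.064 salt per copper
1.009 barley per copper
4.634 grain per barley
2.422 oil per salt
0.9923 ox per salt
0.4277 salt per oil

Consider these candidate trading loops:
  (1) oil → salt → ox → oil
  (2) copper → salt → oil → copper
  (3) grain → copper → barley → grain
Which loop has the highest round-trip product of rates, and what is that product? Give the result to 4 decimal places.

1.0984

(1) 0.4277 × 0.9923 × 2.588 = 1.09836
(2) 1.064 × 2.422 × 0.402 = 1.03596
(3) 0.204 × 1.009 × 4.634 = 0.95384
Highest is cycle (1) at 1.0984 (>1, arbitrage).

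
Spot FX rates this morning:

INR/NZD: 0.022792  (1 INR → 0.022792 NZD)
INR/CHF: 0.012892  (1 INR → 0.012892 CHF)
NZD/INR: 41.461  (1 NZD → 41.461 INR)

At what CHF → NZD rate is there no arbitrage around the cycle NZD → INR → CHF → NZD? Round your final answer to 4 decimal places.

Known legs of the cycle: 41.461 × 0.012892 = 0.534515212
For no arbitrage the full-cycle product must be 1, so the missing rate is 1 / 0.534515212 ≈ 1.870854.

1.8709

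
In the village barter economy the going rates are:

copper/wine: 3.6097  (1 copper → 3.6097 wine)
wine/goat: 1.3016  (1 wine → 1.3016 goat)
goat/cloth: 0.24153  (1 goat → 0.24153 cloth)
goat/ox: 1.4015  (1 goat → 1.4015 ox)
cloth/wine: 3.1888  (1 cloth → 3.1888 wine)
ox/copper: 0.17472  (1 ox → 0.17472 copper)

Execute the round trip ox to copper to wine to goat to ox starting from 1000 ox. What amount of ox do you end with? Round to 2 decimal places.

1150.49

1000 ox × 0.17472 = 174.72 copper
174.72 copper × 3.6097 = 630.686784 wine
630.686784 wine × 1.3016 = 820.9019180544 goat
820.9019180544 goat × 1.4015 = 1150.4940381532416 ox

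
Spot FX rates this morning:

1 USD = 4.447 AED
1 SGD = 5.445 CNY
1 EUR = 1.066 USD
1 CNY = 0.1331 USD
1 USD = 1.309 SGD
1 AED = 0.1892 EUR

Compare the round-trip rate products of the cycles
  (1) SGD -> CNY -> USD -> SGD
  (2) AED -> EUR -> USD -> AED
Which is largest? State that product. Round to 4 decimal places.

0.9487

(1) 5.445 × 0.1331 × 1.309 = 0.94867
(2) 0.1892 × 1.066 × 4.447 = 0.89690
Highest is cycle (1) at 0.9487 (≤1, no arbitrage).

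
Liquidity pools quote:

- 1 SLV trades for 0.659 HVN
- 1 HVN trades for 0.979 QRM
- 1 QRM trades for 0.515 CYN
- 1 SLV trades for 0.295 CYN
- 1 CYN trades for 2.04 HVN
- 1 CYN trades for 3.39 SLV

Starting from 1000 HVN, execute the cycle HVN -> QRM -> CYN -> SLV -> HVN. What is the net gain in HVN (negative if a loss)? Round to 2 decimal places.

126.35

1000 HVN × 0.979 = 979 QRM
979 QRM × 0.515 = 504.185 CYN
504.185 CYN × 3.39 = 1709.18715 SLV
1709.18715 SLV × 0.659 = 1126.35433185 HVN
Net change: 1126.35433185 − 1000 = 126.35433185 HVN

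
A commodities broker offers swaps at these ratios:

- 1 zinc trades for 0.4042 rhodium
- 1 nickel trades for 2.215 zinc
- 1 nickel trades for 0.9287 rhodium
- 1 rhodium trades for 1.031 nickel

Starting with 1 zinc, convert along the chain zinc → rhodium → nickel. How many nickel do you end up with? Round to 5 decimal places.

1 zinc × 0.4042 = 0.4042 rhodium
0.4042 rhodium × 1.031 = 0.4167302 nickel

0.41673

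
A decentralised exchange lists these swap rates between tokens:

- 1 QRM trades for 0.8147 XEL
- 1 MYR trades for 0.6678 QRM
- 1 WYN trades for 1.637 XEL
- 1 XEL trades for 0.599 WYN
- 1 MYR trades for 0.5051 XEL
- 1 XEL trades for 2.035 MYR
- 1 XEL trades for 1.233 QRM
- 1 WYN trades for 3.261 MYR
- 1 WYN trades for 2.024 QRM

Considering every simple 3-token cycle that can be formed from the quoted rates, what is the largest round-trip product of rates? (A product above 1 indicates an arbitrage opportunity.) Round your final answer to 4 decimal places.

1.1072

QRM→XEL→MYR→QRM: 0.8147 × 2.035 × 0.6678 = 1.10716
QRM→XEL→WYN→QRM: 0.8147 × 0.599 × 2.024 = 0.98772
WYN→MYR→XEL→WYN: 3.261 × 0.5051 × 0.599 = 0.98663
Maximum is QRM→XEL→MYR→QRM at 1.1072; arbitrage exists.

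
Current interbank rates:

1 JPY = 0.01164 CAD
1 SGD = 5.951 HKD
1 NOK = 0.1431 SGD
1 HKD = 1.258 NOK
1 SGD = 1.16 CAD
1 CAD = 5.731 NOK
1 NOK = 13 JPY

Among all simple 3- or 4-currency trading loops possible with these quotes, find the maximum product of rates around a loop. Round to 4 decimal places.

1.0713

SGD→HKD→NOK→SGD: 5.951 × 1.258 × 0.1431 = 1.07130
SGD→CAD→NOK→SGD: 1.16 × 5.731 × 0.1431 = 0.95132
NOK→JPY→CAD→NOK: 13 × 0.01164 × 5.731 = 0.86721
Maximum is SGD→HKD→NOK→SGD at 1.0713; arbitrage exists.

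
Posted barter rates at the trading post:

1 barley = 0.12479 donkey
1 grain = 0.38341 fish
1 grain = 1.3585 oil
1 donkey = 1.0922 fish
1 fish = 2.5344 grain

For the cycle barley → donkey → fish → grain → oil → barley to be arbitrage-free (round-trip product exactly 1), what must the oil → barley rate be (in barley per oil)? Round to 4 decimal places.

2.1310

Known legs of the cycle: 0.12479 × 1.0922 × 2.5344 × 1.3585 = 0.4692634828307712
For no arbitrage the full-cycle product must be 1, so the missing rate is 1 / 0.4692634828307712 ≈ 2.130999.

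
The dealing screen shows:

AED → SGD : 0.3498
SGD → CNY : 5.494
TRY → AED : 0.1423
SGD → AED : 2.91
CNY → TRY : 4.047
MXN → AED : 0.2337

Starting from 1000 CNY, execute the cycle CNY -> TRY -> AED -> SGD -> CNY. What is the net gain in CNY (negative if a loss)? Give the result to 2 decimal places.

1000 CNY × 4.047 = 4047 TRY
4047 TRY × 0.1423 = 575.8881 AED
575.8881 AED × 0.3498 = 201.44565738 SGD
201.44565738 SGD × 5.494 = 1106.74244164572 CNY
Net change: 1106.74244164572 − 1000 = 106.74244164572 CNY

106.74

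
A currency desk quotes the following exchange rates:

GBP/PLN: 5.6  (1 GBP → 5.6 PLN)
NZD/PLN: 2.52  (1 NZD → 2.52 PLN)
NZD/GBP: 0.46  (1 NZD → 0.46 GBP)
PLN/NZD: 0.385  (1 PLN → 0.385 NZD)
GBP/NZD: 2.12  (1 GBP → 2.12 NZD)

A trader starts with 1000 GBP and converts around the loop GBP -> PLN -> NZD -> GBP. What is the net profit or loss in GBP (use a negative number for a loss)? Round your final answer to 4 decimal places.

-8.2400

1000 GBP × 5.6 = 5600 PLN
5600 PLN × 0.385 = 2156 NZD
2156 NZD × 0.46 = 991.76 GBP
Net change: 991.76 − 1000 = -8.24 GBP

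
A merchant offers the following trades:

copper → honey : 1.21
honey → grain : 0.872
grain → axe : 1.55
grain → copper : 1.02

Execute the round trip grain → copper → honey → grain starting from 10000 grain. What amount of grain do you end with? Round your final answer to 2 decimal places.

10762.22

10000 grain × 1.02 = 10200 copper
10200 copper × 1.21 = 12342 honey
12342 honey × 0.872 = 10762.224 grain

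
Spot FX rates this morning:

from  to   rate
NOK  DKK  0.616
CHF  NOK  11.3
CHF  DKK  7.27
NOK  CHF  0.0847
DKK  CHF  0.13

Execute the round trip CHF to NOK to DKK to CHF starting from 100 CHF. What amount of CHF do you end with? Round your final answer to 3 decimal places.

100 CHF × 11.3 = 1130 NOK
1130 NOK × 0.616 = 696.08 DKK
696.08 DKK × 0.13 = 90.4904 CHF

90.490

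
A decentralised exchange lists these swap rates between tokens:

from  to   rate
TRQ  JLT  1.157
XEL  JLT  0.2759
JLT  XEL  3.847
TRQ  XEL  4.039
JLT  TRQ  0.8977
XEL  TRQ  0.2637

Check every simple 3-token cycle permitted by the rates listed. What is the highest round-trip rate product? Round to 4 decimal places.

1.1737

TRQ→JLT→XEL→TRQ: 1.157 × 3.847 × 0.2637 = 1.17372
TRQ→XEL→JLT→TRQ: 4.039 × 0.2759 × 0.8977 = 1.00036
Maximum is TRQ→JLT→XEL→TRQ at 1.1737; arbitrage exists.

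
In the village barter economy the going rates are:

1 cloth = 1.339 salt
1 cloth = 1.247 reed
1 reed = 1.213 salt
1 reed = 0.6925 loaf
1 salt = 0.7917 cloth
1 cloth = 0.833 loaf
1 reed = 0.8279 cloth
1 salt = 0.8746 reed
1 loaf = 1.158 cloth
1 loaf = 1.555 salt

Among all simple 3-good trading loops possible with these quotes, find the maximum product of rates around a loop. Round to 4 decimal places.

1.1975

reed→salt→cloth→reed: 1.213 × 0.7917 × 1.247 = 1.19753
loaf→salt→cloth→loaf: 1.555 × 0.7917 × 0.833 = 1.02550
loaf→cloth→reed→loaf: 1.158 × 1.247 × 0.6925 = 0.99999
reed→cloth→salt→reed: 0.8279 × 1.339 × 0.8746 = 0.96954
loaf→salt→reed→loaf: 1.555 × 0.8746 × 0.6925 = 0.94180
Maximum is reed→salt→cloth→reed at 1.1975; arbitrage exists.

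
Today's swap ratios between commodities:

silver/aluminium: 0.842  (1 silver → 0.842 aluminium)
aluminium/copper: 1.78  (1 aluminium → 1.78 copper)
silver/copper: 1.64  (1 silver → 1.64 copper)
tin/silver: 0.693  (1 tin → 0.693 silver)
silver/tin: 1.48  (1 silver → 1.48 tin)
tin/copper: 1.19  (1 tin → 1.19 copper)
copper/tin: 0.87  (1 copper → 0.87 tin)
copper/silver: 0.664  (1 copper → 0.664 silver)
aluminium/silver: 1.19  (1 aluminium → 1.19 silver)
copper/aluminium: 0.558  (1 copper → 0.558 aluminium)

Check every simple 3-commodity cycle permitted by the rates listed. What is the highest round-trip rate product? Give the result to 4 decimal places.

copper→silver→tin→copper: 0.664 × 1.48 × 1.19 = 1.16944
copper→aluminium→silver→copper: 0.558 × 1.19 × 1.64 = 1.08899
copper→silver→aluminium→copper: 0.664 × 0.842 × 1.78 = 0.99518
copper→tin→silver→copper: 0.87 × 0.693 × 1.64 = 0.98877
Maximum is copper→silver→tin→copper at 1.1694; arbitrage exists.

1.1694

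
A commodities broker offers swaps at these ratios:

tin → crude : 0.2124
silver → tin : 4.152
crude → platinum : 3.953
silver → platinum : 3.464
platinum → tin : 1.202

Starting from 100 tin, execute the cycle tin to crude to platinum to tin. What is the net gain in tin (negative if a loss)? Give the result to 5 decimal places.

0.92199

100 tin × 0.2124 = 21.24 crude
21.24 crude × 3.953 = 83.96172 platinum
83.96172 platinum × 1.202 = 100.92198744 tin
Net change: 100.92198744 − 100 = 0.92198744 tin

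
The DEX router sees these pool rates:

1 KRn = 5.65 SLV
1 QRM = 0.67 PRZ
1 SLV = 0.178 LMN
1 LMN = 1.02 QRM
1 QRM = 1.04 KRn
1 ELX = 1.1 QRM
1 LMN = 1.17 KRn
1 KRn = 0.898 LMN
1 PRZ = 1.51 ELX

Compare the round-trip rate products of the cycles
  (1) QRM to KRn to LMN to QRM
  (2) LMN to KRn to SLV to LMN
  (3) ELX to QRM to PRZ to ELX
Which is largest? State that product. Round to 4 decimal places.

(1) 1.04 × 0.898 × 1.02 = 0.95260
(2) 1.17 × 5.65 × 0.178 = 1.17667
(3) 1.1 × 0.67 × 1.51 = 1.11287
Highest is cycle (2) at 1.1767 (>1, arbitrage).

1.1767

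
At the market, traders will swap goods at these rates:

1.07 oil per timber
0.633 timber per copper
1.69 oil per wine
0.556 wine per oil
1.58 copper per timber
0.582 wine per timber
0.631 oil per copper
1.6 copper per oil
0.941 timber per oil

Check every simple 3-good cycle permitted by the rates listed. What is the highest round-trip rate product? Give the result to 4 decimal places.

timber→oil→copper→timber: 1.07 × 1.6 × 0.633 = 1.08370
timber→copper→oil→timber: 1.58 × 0.631 × 0.941 = 0.93816
timber→wine→oil→timber: 0.582 × 1.69 × 0.941 = 0.92555
Maximum is timber→oil→copper→timber at 1.0837; arbitrage exists.

1.0837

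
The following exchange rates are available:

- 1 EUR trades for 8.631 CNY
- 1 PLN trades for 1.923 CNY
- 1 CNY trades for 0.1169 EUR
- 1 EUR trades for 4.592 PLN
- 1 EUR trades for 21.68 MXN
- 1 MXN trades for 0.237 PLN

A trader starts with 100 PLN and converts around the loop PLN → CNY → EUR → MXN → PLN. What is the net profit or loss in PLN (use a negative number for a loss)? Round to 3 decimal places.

15.505

100 PLN × 1.923 = 192.3 CNY
192.3 CNY × 0.1169 = 22.47987 EUR
22.47987 EUR × 21.68 = 487.3635816 MXN
487.3635816 MXN × 0.237 = 115.5051688392 PLN
Net change: 115.5051688392 − 100 = 15.5051688392 PLN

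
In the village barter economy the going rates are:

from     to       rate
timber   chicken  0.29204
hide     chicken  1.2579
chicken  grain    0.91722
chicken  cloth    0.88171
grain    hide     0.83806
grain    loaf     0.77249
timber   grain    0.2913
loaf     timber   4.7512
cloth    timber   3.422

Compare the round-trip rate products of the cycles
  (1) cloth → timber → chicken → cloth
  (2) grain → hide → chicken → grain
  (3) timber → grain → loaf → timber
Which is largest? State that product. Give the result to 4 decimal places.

(1) 3.422 × 0.29204 × 0.88171 = 0.88115
(2) 0.83806 × 1.2579 × 0.91722 = 0.96693
(3) 0.2913 × 0.77249 × 4.7512 = 1.06915
Highest is cycle (3) at 1.0691 (>1, arbitrage).

1.0691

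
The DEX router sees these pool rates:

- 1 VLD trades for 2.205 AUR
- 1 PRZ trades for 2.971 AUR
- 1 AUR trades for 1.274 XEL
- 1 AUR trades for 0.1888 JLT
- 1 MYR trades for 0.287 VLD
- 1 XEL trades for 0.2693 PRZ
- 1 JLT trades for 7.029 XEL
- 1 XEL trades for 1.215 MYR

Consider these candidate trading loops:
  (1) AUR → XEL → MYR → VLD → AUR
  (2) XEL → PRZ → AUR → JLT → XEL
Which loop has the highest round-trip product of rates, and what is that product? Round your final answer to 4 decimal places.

1.0618

(1) 1.274 × 1.215 × 0.287 × 2.205 = 0.97957
(2) 0.2693 × 2.971 × 0.1888 × 7.029 = 1.06178
Highest is cycle (2) at 1.0618 (>1, arbitrage).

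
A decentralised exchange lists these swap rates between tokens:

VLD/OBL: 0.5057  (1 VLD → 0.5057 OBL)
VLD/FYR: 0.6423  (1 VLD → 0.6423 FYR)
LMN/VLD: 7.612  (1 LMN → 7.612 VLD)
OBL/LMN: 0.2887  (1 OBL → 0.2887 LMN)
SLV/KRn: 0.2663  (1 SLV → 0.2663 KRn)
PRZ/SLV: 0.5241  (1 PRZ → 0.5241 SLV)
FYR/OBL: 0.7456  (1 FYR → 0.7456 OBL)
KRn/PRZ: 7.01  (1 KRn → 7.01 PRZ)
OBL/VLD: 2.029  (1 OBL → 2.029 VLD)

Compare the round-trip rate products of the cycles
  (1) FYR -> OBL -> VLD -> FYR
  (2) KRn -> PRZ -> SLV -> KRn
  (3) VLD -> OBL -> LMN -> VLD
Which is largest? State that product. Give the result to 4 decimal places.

(1) 0.7456 × 2.029 × 0.6423 = 0.97169
(2) 7.01 × 0.5241 × 0.2663 = 0.97837
(3) 0.5057 × 0.2887 × 7.612 = 1.11132
Highest is cycle (3) at 1.1113 (>1, arbitrage).

1.1113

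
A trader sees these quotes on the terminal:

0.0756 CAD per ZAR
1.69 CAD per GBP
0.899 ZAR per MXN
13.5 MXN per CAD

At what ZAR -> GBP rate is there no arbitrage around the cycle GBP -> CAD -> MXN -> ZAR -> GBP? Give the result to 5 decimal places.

0.04876

Known legs of the cycle: 1.69 × 13.5 × 0.899 = 20.510685
For no arbitrage the full-cycle product must be 1, so the missing rate is 1 / 20.510685 ≈ 0.0487551.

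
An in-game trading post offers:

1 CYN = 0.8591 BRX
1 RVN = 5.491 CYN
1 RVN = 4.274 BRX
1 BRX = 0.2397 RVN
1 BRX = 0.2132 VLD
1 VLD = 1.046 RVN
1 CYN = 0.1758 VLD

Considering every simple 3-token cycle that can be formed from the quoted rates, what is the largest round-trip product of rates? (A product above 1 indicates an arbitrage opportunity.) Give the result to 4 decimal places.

RVN→CYN→BRX→RVN: 5.491 × 0.8591 × 0.2397 = 1.13074
RVN→CYN→VLD→RVN: 5.491 × 0.1758 × 1.046 = 1.00972
RVN→BRX→VLD→RVN: 4.274 × 0.2132 × 1.046 = 0.95313
Maximum is RVN→CYN→BRX→RVN at 1.1307; arbitrage exists.

1.1307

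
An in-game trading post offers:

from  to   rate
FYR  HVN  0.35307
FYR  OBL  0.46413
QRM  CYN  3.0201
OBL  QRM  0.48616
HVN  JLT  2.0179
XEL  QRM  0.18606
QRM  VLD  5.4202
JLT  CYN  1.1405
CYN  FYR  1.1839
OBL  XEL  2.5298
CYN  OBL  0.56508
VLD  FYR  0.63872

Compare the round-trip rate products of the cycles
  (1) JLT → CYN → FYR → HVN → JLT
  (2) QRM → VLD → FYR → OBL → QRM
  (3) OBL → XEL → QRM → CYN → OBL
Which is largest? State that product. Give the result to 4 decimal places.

(1) 1.1405 × 1.1839 × 0.35307 × 2.0179 = 0.96199
(2) 5.4202 × 0.63872 × 0.46413 × 0.48616 = 0.78117
(3) 2.5298 × 0.18606 × 3.0201 × 0.56508 = 0.80329
Highest is cycle (1) at 0.9620 (≤1, no arbitrage).

0.9620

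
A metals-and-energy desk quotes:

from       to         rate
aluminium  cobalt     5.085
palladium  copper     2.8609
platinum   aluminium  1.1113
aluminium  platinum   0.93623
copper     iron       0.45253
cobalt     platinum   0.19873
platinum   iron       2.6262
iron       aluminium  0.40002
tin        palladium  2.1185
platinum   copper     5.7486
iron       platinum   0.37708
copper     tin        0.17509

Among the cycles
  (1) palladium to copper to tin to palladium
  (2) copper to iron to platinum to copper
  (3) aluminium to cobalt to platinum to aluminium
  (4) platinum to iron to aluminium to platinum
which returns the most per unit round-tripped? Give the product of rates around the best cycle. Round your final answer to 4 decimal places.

1.1230

(1) 2.8609 × 0.17509 × 2.1185 = 1.06119
(2) 0.45253 × 0.37708 × 5.7486 = 0.98094
(3) 5.085 × 0.19873 × 1.1113 = 1.12302
(4) 2.6262 × 0.40002 × 0.93623 = 0.98354
Highest is cycle (3) at 1.1230 (>1, arbitrage).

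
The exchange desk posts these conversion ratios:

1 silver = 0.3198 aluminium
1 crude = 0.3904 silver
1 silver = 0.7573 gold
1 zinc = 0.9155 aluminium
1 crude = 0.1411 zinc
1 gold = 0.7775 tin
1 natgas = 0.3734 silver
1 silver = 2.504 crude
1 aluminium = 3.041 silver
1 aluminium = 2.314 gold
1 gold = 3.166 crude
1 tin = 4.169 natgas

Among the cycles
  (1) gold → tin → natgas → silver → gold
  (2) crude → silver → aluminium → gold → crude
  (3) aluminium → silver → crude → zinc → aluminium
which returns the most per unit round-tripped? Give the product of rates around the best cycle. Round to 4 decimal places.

0.9836

(1) 0.7775 × 4.169 × 0.3734 × 0.7573 = 0.91659
(2) 0.3904 × 0.3198 × 2.314 × 3.166 = 0.91467
(3) 3.041 × 2.504 × 0.1411 × 0.9155 = 0.98364
Highest is cycle (3) at 0.9836 (≤1, no arbitrage).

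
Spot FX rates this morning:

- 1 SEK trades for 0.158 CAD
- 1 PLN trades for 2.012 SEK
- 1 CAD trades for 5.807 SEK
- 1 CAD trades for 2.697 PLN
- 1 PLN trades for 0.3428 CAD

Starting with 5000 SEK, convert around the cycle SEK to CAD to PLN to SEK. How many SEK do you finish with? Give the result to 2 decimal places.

4286.83

5000 SEK × 0.158 = 790 CAD
790 CAD × 2.697 = 2130.63 PLN
2130.63 PLN × 2.012 = 4286.82756 SEK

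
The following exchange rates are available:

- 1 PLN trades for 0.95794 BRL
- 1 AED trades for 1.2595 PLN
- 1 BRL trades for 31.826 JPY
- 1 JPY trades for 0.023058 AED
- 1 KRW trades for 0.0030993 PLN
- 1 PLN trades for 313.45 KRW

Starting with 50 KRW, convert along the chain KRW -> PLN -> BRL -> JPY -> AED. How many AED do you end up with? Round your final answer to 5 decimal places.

0.10894

50 KRW × 0.0030993 = 0.154965 PLN
0.154965 PLN × 0.95794 = 0.1484471721 BRL
0.1484471721 BRL × 31.826 = 4.7244796992546 JPY
4.7244796992546 JPY × 0.023058 = 0.1089370529054125668 AED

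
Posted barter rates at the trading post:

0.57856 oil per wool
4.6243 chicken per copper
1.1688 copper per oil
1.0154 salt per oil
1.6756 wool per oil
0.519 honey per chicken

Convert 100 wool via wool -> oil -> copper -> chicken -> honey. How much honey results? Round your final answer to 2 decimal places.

162.29

100 wool × 0.57856 = 57.856 oil
57.856 oil × 1.1688 = 67.6220928 copper
67.6220928 copper × 4.6243 = 312.70484373504 chicken
312.70484373504 chicken × 0.519 = 162.29381389848576 honey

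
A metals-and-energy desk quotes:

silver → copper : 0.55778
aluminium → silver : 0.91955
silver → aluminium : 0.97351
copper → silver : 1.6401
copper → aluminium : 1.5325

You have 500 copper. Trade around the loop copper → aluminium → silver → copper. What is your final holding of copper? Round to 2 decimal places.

500 copper × 1.5325 = 766.25 aluminium
766.25 aluminium × 0.91955 = 704.6051875 silver
704.6051875 silver × 0.55778 = 393.01468148375 copper

393.01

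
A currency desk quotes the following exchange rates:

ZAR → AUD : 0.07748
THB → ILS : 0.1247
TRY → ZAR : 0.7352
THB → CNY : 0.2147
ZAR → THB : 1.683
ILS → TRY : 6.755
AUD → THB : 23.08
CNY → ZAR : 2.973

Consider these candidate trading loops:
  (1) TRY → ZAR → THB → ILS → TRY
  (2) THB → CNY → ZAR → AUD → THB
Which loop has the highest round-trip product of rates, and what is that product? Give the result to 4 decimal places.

(1) 0.7352 × 1.683 × 0.1247 × 6.755 = 1.04227
(2) 0.2147 × 2.973 × 0.07748 × 23.08 = 1.14144
Highest is cycle (2) at 1.1414 (>1, arbitrage).

1.1414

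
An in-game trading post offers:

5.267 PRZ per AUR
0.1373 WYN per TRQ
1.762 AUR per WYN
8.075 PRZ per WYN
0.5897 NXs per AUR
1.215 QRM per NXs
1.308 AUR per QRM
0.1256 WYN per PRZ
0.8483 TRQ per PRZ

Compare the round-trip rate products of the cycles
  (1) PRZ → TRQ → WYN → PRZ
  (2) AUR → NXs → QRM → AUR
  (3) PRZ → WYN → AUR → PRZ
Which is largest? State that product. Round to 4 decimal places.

1.1656

(1) 0.8483 × 0.1373 × 8.075 = 0.94051
(2) 0.5897 × 1.215 × 1.308 = 0.93716
(3) 0.1256 × 1.762 × 5.267 = 1.16563
Highest is cycle (3) at 1.1656 (>1, arbitrage).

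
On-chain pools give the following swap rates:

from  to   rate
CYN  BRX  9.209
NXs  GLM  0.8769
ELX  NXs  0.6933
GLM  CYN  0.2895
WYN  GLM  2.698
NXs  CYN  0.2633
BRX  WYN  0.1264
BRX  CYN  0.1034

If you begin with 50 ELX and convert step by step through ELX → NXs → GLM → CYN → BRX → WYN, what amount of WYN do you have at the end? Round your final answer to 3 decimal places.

50 ELX × 0.6933 = 34.665 NXs
34.665 NXs × 0.8769 = 30.3977385 GLM
30.3977385 GLM × 0.2895 = 8.80014529575 CYN
8.80014529575 CYN × 9.209 = 81.04053802856175 BRX
81.04053802856175 BRX × 0.1264 = 10.2435240068102052 WYN

10.244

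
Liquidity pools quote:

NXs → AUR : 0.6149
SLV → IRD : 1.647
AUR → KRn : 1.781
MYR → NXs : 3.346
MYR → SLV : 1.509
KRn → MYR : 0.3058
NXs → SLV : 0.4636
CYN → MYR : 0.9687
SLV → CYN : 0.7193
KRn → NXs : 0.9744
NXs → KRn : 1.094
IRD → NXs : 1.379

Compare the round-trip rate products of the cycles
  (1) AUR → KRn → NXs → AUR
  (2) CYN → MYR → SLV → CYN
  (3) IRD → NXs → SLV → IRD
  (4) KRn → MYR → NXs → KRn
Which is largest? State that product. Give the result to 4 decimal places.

(1) 1.781 × 0.9744 × 0.6149 = 1.06710
(2) 0.9687 × 1.509 × 0.7193 = 1.05145
(3) 1.379 × 0.4636 × 1.647 = 1.05293
(4) 0.3058 × 3.346 × 1.094 = 1.11939
Highest is cycle (4) at 1.1194 (>1, arbitrage).

1.1194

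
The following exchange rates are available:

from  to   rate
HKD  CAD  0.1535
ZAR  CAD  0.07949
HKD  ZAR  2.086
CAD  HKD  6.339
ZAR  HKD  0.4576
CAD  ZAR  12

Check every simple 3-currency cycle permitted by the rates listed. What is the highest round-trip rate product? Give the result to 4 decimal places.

1.0511

ZAR→CAD→HKD→ZAR: 0.07949 × 6.339 × 2.086 = 1.05111
ZAR→HKD→CAD→ZAR: 0.4576 × 0.1535 × 12 = 0.84290
Maximum is ZAR→CAD→HKD→ZAR at 1.0511; arbitrage exists.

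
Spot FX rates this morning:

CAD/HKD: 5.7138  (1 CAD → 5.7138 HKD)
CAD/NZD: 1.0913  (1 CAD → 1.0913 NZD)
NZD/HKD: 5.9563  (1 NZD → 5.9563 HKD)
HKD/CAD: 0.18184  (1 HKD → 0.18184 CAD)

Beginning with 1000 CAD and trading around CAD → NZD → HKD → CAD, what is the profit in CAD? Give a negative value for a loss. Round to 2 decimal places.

1000 CAD × 1.0913 = 1091.3 NZD
1091.3 NZD × 5.9563 = 6500.11019 HKD
6500.11019 HKD × 0.18184 = 1181.9800369496 CAD
Net change: 1181.9800369496 − 1000 = 181.9800369496 CAD

181.98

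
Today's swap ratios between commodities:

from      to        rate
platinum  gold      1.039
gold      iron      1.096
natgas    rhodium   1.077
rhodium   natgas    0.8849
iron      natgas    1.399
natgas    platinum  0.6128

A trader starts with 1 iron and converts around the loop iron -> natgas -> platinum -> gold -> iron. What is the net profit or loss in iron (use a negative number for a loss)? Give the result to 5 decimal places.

1 iron × 1.399 = 1.399 natgas
1.399 natgas × 0.6128 = 0.8573072 platinum
0.8573072 platinum × 1.039 = 0.8907421808 gold
0.8907421808 gold × 1.096 = 0.9762534301568 iron
Net change: 0.9762534301568 − 1 = -0.0237465698432 iron

-0.02375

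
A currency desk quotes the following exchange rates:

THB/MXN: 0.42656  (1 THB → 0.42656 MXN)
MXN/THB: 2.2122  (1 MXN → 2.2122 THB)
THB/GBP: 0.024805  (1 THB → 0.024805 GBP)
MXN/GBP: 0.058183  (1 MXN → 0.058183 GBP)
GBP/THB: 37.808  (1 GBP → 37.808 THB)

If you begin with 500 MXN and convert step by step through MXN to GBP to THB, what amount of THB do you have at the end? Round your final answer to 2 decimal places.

500 MXN × 0.058183 = 29.0915 GBP
29.0915 GBP × 37.808 = 1099.891432 THB

1099.89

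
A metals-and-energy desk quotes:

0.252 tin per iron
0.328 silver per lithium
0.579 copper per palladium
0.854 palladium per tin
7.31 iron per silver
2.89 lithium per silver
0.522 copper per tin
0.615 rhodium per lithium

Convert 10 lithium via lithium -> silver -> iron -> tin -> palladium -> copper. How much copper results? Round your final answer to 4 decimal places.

2.9876

10 lithium × 0.328 = 3.28 silver
3.28 silver × 7.31 = 23.9768 iron
23.9768 iron × 0.252 = 6.0421536 tin
6.0421536 tin × 0.854 = 5.1599991744 palladium
5.1599991744 palladium × 0.579 = 2.9876395219776 copper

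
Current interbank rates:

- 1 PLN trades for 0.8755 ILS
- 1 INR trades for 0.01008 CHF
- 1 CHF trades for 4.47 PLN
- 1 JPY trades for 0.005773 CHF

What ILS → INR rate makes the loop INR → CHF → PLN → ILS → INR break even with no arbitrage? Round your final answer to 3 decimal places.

Known legs of the cycle: 0.01008 × 4.47 × 0.8755 = 0.0394479288
For no arbitrage the full-cycle product must be 1, so the missing rate is 1 / 0.0394479288 ≈ 25.34987.

25.350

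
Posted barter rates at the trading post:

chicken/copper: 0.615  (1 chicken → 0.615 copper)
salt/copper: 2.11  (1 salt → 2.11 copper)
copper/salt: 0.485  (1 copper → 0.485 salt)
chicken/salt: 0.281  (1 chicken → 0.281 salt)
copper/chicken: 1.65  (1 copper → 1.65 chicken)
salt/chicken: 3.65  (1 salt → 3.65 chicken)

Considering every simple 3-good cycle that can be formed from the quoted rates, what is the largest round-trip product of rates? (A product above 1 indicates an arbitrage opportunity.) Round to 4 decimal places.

chicken→copper→salt→chicken: 0.615 × 0.485 × 3.65 = 1.08870
chicken→salt→copper→chicken: 0.281 × 2.11 × 1.65 = 0.97830
Maximum is chicken→copper→salt→chicken at 1.0887; arbitrage exists.

1.0887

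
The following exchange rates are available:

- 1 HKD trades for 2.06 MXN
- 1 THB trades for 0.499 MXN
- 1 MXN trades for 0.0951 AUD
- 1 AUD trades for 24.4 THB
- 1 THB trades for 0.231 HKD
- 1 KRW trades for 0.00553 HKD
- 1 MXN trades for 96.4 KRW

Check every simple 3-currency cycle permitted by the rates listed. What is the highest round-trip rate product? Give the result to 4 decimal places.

AUD→THB→MXN→AUD: 24.4 × 0.499 × 0.0951 = 1.15790
KRW→HKD→MXN→KRW: 0.00553 × 2.06 × 96.4 = 1.09817
Maximum is AUD→THB→MXN→AUD at 1.1579; arbitrage exists.

1.1579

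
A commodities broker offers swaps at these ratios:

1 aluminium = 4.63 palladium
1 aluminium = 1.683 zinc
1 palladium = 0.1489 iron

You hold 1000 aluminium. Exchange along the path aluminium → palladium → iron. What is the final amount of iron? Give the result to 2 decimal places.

689.41

1000 aluminium × 4.63 = 4630 palladium
4630 palladium × 0.1489 = 689.407 iron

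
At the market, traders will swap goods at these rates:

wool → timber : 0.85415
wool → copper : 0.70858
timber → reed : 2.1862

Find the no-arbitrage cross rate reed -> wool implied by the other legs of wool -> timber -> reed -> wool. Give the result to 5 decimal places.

0.53552

Known legs of the cycle: 0.85415 × 2.1862 = 1.86734273
For no arbitrage the full-cycle product must be 1, so the missing rate is 1 / 1.86734273 ≈ 0.5355203.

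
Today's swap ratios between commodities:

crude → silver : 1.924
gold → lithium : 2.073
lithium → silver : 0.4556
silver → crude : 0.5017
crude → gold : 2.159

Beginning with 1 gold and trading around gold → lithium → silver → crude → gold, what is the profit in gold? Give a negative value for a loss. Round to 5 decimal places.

1 gold × 2.073 = 2.073 lithium
2.073 lithium × 0.4556 = 0.9444588 silver
0.9444588 silver × 0.5017 = 0.47383497996 crude
0.47383497996 crude × 2.159 = 1.02300972173364 gold
Net change: 1.02300972173364 − 1 = 0.02300972173364 gold

0.02301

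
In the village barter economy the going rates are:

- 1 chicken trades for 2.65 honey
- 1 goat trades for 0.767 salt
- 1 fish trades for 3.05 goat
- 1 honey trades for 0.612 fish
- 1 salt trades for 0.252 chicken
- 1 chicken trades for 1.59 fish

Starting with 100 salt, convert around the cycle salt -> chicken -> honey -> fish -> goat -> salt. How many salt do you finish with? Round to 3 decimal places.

100 salt × 0.252 = 25.2 chicken
25.2 chicken × 2.65 = 66.78 honey
66.78 honey × 0.612 = 40.86936 fish
40.86936 fish × 3.05 = 124.651548 goat
124.651548 goat × 0.767 = 95.607737316 salt

95.608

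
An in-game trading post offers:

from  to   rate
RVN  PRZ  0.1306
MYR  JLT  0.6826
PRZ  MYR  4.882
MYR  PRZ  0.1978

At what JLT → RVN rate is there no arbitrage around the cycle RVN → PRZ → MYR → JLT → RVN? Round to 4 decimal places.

Known legs of the cycle: 0.1306 × 4.882 × 0.6826 = 0.43521838792
For no arbitrage the full-cycle product must be 1, so the missing rate is 1 / 0.43521838792 ≈ 2.297697.

2.2977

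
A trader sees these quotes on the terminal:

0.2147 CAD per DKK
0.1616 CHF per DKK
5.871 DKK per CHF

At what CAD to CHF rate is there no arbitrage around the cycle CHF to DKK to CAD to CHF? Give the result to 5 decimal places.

0.79333

Known legs of the cycle: 5.871 × 0.2147 = 1.2605037
For no arbitrage the full-cycle product must be 1, so the missing rate is 1 / 1.2605037 ≈ 0.7933336.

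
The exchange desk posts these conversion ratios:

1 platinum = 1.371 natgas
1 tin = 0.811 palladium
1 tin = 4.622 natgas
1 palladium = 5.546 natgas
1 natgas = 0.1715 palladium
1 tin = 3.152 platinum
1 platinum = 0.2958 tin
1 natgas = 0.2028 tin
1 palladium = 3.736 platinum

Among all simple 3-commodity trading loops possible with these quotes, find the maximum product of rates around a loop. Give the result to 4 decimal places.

0.9122

palladium→natgas→tin→palladium: 5.546 × 0.2028 × 0.811 = 0.91216
palladium→platinum→tin→palladium: 3.736 × 0.2958 × 0.811 = 0.89624
palladium→platinum→natgas→palladium: 3.736 × 1.371 × 0.1715 = 0.87843
natgas→tin→platinum→natgas: 0.2028 × 3.152 × 1.371 = 0.87638
Maximum is palladium→natgas→tin→palladium at 0.9122; no arbitrage — every cycle loses value.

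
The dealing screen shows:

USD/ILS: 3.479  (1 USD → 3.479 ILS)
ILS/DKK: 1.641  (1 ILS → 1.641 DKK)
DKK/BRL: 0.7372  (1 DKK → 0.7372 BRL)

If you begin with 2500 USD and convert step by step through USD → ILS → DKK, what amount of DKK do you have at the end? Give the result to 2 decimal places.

2500 USD × 3.479 = 8697.5 ILS
8697.5 ILS × 1.641 = 14272.5975 DKK

14272.60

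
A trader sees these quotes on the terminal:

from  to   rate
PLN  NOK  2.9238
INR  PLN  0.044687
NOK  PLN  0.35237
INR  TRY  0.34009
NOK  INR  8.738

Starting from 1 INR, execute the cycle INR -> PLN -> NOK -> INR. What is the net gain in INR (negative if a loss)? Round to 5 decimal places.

1 INR × 0.044687 = 0.044687 PLN
0.044687 PLN × 2.9238 = 0.1306558506 NOK
0.1306558506 NOK × 8.738 = 1.1416708225428 INR
Net change: 1.1416708225428 − 1 = 0.1416708225428 INR

0.14167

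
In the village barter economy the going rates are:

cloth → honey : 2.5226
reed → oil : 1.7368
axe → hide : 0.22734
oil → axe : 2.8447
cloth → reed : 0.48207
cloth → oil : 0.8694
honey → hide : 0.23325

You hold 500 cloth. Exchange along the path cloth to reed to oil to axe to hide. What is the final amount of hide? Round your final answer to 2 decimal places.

500 cloth × 0.48207 = 241.035 reed
241.035 reed × 1.7368 = 418.629588 oil
418.629588 oil × 2.8447 = 1190.8755889836 axe
1190.8755889836 axe × 0.22734 = 270.733656399531624 hide

270.73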